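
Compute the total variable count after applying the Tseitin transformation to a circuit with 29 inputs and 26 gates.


The Tseitin transformation introduces one auxiliary variable per gate.
Total variables = inputs + gates = 29 + 26 = 55.

55


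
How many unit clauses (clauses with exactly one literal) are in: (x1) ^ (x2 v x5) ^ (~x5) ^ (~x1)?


A unit clause contains exactly one literal.
Unit clauses found: (x1), (~x5), (~x1).
Count = 3.

3


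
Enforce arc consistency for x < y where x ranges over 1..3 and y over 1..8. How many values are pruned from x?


For the constraint x < y, x needs a supporting value in y's domain.
x can be at most 7 (one less than y's maximum).
Valid x values from domain: 3 out of 3.
Pruned = 3 - 3 = 0.

0


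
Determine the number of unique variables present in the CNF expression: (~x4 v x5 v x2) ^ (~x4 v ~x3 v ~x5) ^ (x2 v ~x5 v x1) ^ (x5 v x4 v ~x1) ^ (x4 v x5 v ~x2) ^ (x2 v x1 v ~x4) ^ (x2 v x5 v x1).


Identify each distinct variable in the formula.
Variables found: x1, x2, x3, x4, x5.
Total distinct variables = 5.

5


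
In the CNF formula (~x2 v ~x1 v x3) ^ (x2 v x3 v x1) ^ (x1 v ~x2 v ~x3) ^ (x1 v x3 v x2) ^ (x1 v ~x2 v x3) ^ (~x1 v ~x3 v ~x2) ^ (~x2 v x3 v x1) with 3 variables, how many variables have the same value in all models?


Find all satisfying assignments: 3 model(s).
Check which variables have the same value in every model.
Fixed variables: x2=F.
Backbone size = 1.

1


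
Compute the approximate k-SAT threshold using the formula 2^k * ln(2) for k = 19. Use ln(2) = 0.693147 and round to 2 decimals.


Using the asymptotic formula: threshold ~ 2^k * ln(2).
2^19 = 524288.
524288 * 0.693147 = 363408.65.

363408.65


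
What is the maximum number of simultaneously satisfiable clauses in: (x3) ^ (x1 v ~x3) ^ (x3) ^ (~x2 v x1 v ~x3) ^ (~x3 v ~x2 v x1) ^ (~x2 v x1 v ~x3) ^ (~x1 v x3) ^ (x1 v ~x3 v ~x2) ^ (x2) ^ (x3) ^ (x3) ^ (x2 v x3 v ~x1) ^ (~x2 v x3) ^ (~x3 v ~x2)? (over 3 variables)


Enumerate all 8 truth assignments.
For each, count how many of the 14 clauses are satisfied.
The formula is not fully satisfiable, so the maximum is below 14.
Maximum simultaneously satisfiable clauses = 13.

13


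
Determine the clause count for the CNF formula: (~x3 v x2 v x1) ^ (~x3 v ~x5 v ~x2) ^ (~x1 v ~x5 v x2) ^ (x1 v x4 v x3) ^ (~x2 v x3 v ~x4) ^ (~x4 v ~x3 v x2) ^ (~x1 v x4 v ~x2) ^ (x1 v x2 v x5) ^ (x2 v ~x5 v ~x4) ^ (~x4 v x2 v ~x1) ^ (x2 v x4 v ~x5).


Each group enclosed in parentheses joined by ^ is one clause.
Counting the conjuncts: 11 clauses.

11


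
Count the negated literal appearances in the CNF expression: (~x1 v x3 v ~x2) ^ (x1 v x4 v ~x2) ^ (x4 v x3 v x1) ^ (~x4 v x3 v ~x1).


Scan each clause for negated literals.
Clause 1: 2 negative; Clause 2: 1 negative; Clause 3: 0 negative; Clause 4: 2 negative.
Total negative literal occurrences = 5.

5


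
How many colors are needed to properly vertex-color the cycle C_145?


An odd cycle cannot be 2-colored: alternating two colors around the cycle returns to the start with a conflict.
Since 145 is odd, three colors are required (and three suffice).
Chromatic number = 3.

3


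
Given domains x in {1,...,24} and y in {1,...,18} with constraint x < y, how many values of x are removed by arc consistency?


For the constraint x < y, x needs a supporting value in y's domain.
x can be at most 17 (one less than y's maximum).
Valid x values from domain: 17 out of 24.
Pruned = 24 - 17 = 7.

7


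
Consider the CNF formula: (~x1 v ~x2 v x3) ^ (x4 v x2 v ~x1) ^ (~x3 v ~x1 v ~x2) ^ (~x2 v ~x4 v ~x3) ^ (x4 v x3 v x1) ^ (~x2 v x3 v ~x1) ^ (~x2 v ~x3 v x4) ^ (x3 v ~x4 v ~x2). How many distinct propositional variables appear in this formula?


Identify each distinct variable in the formula.
Variables found: x1, x2, x3, x4.
Total distinct variables = 4.

4


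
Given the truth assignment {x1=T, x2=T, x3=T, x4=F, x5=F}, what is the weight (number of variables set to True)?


The weight is the number of variables assigned True.
True variables: x1, x2, x3.
Weight = 3.

3


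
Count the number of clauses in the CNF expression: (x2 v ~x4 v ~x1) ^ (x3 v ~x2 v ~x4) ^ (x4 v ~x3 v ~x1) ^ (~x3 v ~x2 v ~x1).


Each group enclosed in parentheses joined by ^ is one clause.
Counting the conjuncts: 4 clauses.

4


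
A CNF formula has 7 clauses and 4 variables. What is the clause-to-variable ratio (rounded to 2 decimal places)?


Clause-to-variable ratio = clauses / variables.
7 / 4 = 1.75.

1.75


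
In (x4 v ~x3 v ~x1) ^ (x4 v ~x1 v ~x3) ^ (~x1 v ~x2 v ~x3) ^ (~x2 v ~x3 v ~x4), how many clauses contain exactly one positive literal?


A definite clause has exactly one positive literal.
Clause 1: 1 positive -> definite
Clause 2: 1 positive -> definite
Clause 3: 0 positive -> not definite
Clause 4: 0 positive -> not definite
Definite clause count = 2.

2


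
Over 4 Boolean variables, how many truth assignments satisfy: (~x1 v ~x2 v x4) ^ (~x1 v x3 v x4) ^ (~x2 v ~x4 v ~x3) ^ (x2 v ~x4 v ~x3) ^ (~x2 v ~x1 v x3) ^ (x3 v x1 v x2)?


Enumerate all 16 truth assignments over 4 variables.
Test each against every clause.
Satisfying assignments found: 6.

6


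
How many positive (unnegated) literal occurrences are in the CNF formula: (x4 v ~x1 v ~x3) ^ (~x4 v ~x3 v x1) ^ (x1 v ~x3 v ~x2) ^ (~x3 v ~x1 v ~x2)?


Scan each clause for unnegated literals.
Clause 1: 1 positive; Clause 2: 1 positive; Clause 3: 1 positive; Clause 4: 0 positive.
Total positive literal occurrences = 3.

3


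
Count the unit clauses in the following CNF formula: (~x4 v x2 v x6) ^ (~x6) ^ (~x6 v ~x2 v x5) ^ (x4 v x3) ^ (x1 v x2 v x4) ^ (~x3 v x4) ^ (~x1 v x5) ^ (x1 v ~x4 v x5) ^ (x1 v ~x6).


A unit clause contains exactly one literal.
Unit clauses found: (~x6).
Count = 1.

1


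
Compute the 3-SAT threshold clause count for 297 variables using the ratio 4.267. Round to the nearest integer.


The 3-SAT phase transition occurs at approximately 4.267 clauses per variable.
m = 4.267 * 297 = 1267.299.
Rounded to nearest integer: 1267.

1267


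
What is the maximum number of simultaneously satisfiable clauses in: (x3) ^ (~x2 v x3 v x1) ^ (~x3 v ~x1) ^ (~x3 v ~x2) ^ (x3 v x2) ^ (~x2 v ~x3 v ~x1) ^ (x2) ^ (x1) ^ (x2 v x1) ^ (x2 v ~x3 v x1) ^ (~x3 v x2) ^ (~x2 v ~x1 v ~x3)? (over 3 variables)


Enumerate all 8 truth assignments.
For each, count how many of the 12 clauses are satisfied.
The formula is not fully satisfiable, so the maximum is below 12.
Maximum simultaneously satisfiable clauses = 11.

11


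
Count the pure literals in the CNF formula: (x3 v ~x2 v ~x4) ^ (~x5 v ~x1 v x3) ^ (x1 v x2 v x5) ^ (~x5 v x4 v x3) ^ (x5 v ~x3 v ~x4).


A pure literal appears in only one polarity across all clauses.
No pure literals found.
Count = 0.

0


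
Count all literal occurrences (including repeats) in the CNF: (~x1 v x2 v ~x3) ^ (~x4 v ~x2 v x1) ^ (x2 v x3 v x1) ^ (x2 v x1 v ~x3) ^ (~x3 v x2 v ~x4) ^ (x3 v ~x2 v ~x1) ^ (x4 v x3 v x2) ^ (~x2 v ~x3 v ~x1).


Clause lengths: 3, 3, 3, 3, 3, 3, 3, 3.
Sum = 3 + 3 + 3 + 3 + 3 + 3 + 3 + 3 = 24.

24


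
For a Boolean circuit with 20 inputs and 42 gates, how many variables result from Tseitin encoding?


The Tseitin transformation introduces one auxiliary variable per gate.
Total variables = inputs + gates = 20 + 42 = 62.

62


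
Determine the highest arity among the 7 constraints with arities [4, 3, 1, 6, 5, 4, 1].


The arities are: 4, 3, 1, 6, 5, 4, 1.
Scan for the maximum value.
Maximum arity = 6.

6


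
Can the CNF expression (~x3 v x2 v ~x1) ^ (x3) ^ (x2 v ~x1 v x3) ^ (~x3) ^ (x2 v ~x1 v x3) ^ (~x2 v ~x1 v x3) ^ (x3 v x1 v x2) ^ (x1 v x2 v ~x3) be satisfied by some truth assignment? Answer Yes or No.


Check all 8 possible truth assignments.
Number of satisfying assignments found: 0.
The formula is unsatisfiable.

No


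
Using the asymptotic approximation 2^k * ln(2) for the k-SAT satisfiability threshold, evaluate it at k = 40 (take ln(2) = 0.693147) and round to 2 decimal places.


Using the asymptotic formula: threshold ~ 2^k * ln(2).
2^40 = 1099511627776.
1099511627776 * 0.693147 = 762123186258.05.

762123186258.05


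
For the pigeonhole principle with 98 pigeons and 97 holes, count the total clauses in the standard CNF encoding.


The PHP encoding has two parts:
1) At-least-one-hole clauses: 98 (one per pigeon, each with 97 literals).
2) At-most-one-pigeon-per-hole clauses: 97 holes * C(98,2) = 97 * 4753 = 461041.
Total clauses = 98 + 461041 = 461139.

461139


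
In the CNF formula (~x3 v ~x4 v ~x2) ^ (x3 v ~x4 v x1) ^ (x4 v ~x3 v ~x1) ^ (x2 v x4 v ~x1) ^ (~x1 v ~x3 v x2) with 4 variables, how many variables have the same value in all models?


Find all satisfying assignments: 8 model(s).
Check which variables have the same value in every model.
No variable is fixed across all models.
Backbone size = 0.

0


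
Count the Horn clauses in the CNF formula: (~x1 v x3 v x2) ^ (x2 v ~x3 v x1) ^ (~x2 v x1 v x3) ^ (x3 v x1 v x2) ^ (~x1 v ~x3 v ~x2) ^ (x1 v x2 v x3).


A Horn clause has at most one positive literal.
Clause 1: 2 positive lit(s) -> not Horn
Clause 2: 2 positive lit(s) -> not Horn
Clause 3: 2 positive lit(s) -> not Horn
Clause 4: 3 positive lit(s) -> not Horn
Clause 5: 0 positive lit(s) -> Horn
Clause 6: 3 positive lit(s) -> not Horn
Total Horn clauses = 1.

1


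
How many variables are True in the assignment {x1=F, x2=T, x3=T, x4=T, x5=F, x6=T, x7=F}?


The weight is the number of variables assigned True.
True variables: x2, x3, x4, x6.
Weight = 4.

4


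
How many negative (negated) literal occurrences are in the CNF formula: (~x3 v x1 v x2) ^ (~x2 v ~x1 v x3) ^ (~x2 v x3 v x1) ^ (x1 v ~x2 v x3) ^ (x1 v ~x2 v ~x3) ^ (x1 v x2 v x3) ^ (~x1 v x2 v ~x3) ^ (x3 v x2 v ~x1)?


Scan each clause for negated literals.
Clause 1: 1 negative; Clause 2: 2 negative; Clause 3: 1 negative; Clause 4: 1 negative; Clause 5: 2 negative; Clause 6: 0 negative; Clause 7: 2 negative; Clause 8: 1 negative.
Total negative literal occurrences = 10.

10


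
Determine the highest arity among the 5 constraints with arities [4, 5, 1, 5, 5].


The arities are: 4, 5, 1, 5, 5.
Scan for the maximum value.
Maximum arity = 5.

5


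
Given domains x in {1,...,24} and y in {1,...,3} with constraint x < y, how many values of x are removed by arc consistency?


For the constraint x < y, x needs a supporting value in y's domain.
x can be at most 2 (one less than y's maximum).
Valid x values from domain: 2 out of 24.
Pruned = 24 - 2 = 22.

22


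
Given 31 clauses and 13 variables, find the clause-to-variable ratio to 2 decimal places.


Clause-to-variable ratio = clauses / variables.
31 / 13 = 2.38.

2.38


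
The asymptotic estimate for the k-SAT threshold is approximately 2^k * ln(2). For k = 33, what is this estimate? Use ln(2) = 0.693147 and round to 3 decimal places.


Using the asymptotic formula: threshold ~ 2^k * ln(2).
2^33 = 8589934592.
8589934592 * 0.693147 = 5954087392.641.

5954087392.641


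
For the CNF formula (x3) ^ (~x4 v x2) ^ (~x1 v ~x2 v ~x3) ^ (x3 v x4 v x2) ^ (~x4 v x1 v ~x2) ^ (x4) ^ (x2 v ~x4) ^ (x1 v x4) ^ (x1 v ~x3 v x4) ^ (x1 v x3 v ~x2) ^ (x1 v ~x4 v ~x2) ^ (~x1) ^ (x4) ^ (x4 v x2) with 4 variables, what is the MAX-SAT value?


Enumerate all 16 truth assignments.
For each, count how many of the 14 clauses are satisfied.
The formula is not fully satisfiable, so the maximum is below 14.
Maximum simultaneously satisfiable clauses = 12.

12


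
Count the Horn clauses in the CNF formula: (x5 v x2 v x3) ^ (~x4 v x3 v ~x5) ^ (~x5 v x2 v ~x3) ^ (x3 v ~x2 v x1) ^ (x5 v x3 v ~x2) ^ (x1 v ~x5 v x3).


A Horn clause has at most one positive literal.
Clause 1: 3 positive lit(s) -> not Horn
Clause 2: 1 positive lit(s) -> Horn
Clause 3: 1 positive lit(s) -> Horn
Clause 4: 2 positive lit(s) -> not Horn
Clause 5: 2 positive lit(s) -> not Horn
Clause 6: 2 positive lit(s) -> not Horn
Total Horn clauses = 2.

2


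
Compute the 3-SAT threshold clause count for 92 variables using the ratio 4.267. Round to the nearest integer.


The 3-SAT phase transition occurs at approximately 4.267 clauses per variable.
m = 4.267 * 92 = 392.564.
Rounded to nearest integer: 393.

393


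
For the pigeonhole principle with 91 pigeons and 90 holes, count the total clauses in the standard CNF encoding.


The PHP encoding has two parts:
1) At-least-one-hole clauses: 91 (one per pigeon, each with 90 literals).
2) At-most-one-pigeon-per-hole clauses: 90 holes * C(91,2) = 90 * 4095 = 368550.
Total clauses = 91 + 368550 = 368641.

368641


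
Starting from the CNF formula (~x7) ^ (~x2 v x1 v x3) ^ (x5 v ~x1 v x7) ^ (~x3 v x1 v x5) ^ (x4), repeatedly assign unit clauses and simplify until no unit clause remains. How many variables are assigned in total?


Unit propagation repeatedly assigns the literal in any unit clause, then simplifies.
Assignments in order: x7 = F, x4 = T.
No further unit clauses remain.
Total variables assigned = 2.

2


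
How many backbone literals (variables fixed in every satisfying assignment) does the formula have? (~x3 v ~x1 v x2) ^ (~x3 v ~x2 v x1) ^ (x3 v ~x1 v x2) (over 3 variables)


Find all satisfying assignments: 5 model(s).
Check which variables have the same value in every model.
No variable is fixed across all models.
Backbone size = 0.

0


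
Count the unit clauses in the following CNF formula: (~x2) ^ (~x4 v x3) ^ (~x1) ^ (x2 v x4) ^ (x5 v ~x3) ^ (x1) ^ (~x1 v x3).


A unit clause contains exactly one literal.
Unit clauses found: (~x2), (~x1), (x1).
Count = 3.

3


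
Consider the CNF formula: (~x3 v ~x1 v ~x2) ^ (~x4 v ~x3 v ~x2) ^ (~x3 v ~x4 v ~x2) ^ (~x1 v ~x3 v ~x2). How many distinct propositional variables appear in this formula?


Identify each distinct variable in the formula.
Variables found: x1, x2, x3, x4.
Total distinct variables = 4.

4


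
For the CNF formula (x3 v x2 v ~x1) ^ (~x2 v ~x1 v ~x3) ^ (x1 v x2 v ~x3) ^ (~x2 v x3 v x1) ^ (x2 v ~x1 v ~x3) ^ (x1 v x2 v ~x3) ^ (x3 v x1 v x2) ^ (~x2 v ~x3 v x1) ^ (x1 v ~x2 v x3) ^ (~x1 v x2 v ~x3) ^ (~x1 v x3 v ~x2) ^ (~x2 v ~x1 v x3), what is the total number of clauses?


Each group enclosed in parentheses joined by ^ is one clause.
Counting the conjuncts: 12 clauses.

12


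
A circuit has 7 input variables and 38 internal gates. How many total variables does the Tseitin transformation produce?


The Tseitin transformation introduces one auxiliary variable per gate.
Total variables = inputs + gates = 7 + 38 = 45.

45


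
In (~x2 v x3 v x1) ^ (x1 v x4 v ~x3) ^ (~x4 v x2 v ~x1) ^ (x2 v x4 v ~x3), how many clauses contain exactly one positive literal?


A definite clause has exactly one positive literal.
Clause 1: 2 positive -> not definite
Clause 2: 2 positive -> not definite
Clause 3: 1 positive -> definite
Clause 4: 2 positive -> not definite
Definite clause count = 1.

1


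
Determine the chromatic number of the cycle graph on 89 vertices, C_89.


An odd cycle cannot be 2-colored: alternating two colors around the cycle returns to the start with a conflict.
Since 89 is odd, three colors are required (and three suffice).
Chromatic number = 3.

3


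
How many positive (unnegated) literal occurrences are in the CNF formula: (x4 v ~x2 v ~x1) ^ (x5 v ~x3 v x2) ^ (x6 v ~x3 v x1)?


Scan each clause for unnegated literals.
Clause 1: 1 positive; Clause 2: 2 positive; Clause 3: 2 positive.
Total positive literal occurrences = 5.

5


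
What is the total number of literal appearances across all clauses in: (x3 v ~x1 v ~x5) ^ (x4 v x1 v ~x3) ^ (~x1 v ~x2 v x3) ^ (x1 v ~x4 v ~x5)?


Clause lengths: 3, 3, 3, 3.
Sum = 3 + 3 + 3 + 3 = 12.

12


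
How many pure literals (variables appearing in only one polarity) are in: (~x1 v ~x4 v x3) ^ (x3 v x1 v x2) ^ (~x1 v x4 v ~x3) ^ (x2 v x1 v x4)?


A pure literal appears in only one polarity across all clauses.
Pure literals: x2 (positive only).
Count = 1.

1


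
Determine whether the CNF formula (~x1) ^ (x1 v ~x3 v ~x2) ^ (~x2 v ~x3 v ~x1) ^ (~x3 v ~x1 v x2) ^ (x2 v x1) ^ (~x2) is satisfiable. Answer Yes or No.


Check all 8 possible truth assignments.
Number of satisfying assignments found: 0.
The formula is unsatisfiable.

No


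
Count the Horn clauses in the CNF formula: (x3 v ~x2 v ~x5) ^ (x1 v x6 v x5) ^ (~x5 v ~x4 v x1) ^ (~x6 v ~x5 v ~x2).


A Horn clause has at most one positive literal.
Clause 1: 1 positive lit(s) -> Horn
Clause 2: 3 positive lit(s) -> not Horn
Clause 3: 1 positive lit(s) -> Horn
Clause 4: 0 positive lit(s) -> Horn
Total Horn clauses = 3.

3


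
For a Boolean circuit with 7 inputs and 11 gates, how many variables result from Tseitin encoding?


The Tseitin transformation introduces one auxiliary variable per gate.
Total variables = inputs + gates = 7 + 11 = 18.

18


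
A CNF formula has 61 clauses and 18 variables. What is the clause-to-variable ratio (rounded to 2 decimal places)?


Clause-to-variable ratio = clauses / variables.
61 / 18 = 3.39.

3.39


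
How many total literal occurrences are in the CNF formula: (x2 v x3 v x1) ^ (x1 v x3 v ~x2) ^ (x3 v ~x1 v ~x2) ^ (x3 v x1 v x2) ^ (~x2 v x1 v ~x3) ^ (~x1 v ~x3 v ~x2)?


Clause lengths: 3, 3, 3, 3, 3, 3.
Sum = 3 + 3 + 3 + 3 + 3 + 3 = 18.

18


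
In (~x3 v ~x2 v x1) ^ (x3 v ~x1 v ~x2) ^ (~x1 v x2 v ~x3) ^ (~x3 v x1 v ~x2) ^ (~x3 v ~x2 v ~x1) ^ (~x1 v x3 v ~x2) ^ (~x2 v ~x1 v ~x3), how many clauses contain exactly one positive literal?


A definite clause has exactly one positive literal.
Clause 1: 1 positive -> definite
Clause 2: 1 positive -> definite
Clause 3: 1 positive -> definite
Clause 4: 1 positive -> definite
Clause 5: 0 positive -> not definite
Clause 6: 1 positive -> definite
Clause 7: 0 positive -> not definite
Definite clause count = 5.

5


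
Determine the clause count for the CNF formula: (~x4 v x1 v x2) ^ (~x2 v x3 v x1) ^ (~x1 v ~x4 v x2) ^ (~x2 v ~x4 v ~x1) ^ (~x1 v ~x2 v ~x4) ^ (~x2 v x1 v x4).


Each group enclosed in parentheses joined by ^ is one clause.
Counting the conjuncts: 6 clauses.

6


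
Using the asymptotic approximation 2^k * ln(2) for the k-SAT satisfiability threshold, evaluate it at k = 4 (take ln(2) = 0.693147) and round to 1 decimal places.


Using the asymptotic formula: threshold ~ 2^k * ln(2).
2^4 = 16.
16 * 0.693147 = 11.1.

11.1


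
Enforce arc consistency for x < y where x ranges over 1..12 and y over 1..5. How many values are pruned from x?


For the constraint x < y, x needs a supporting value in y's domain.
x can be at most 4 (one less than y's maximum).
Valid x values from domain: 4 out of 12.
Pruned = 12 - 4 = 8.

8


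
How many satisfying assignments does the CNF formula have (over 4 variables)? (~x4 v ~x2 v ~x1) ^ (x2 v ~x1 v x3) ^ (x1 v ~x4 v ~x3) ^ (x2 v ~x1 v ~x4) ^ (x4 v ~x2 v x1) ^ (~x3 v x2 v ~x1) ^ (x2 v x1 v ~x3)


Enumerate all 16 truth assignments over 4 variables.
Test each against every clause.
Satisfying assignments found: 5.

5


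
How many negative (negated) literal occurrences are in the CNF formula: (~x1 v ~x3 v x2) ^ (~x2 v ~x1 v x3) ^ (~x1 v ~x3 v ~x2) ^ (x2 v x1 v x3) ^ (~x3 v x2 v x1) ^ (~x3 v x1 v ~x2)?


Scan each clause for negated literals.
Clause 1: 2 negative; Clause 2: 2 negative; Clause 3: 3 negative; Clause 4: 0 negative; Clause 5: 1 negative; Clause 6: 2 negative.
Total negative literal occurrences = 10.

10


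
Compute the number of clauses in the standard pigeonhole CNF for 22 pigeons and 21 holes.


The PHP encoding has two parts:
1) At-least-one-hole clauses: 22 (one per pigeon, each with 21 literals).
2) At-most-one-pigeon-per-hole clauses: 21 holes * C(22,2) = 21 * 231 = 4851.
Total clauses = 22 + 4851 = 4873.

4873


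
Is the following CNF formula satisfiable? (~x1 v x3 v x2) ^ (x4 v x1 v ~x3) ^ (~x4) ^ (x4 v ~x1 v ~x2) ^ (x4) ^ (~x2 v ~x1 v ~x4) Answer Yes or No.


Check all 16 possible truth assignments.
Number of satisfying assignments found: 0.
The formula is unsatisfiable.

No


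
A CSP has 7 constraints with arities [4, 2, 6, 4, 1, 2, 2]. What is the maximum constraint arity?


The arities are: 4, 2, 6, 4, 1, 2, 2.
Scan for the maximum value.
Maximum arity = 6.

6


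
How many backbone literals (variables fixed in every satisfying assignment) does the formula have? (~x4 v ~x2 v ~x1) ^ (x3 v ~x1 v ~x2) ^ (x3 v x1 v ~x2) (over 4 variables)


Find all satisfying assignments: 11 model(s).
Check which variables have the same value in every model.
No variable is fixed across all models.
Backbone size = 0.

0


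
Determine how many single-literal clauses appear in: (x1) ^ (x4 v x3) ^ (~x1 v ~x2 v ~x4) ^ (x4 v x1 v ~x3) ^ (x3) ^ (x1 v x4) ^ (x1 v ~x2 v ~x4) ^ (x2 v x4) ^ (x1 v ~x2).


A unit clause contains exactly one literal.
Unit clauses found: (x1), (x3).
Count = 2.

2


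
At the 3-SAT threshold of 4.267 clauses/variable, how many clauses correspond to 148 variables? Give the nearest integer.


The 3-SAT phase transition occurs at approximately 4.267 clauses per variable.
m = 4.267 * 148 = 631.516.
Rounded to nearest integer: 632.

632


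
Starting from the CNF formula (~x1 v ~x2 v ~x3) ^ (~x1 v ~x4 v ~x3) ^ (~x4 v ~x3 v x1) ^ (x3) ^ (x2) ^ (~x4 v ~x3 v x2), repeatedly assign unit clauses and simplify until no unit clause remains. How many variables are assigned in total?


Unit propagation repeatedly assigns the literal in any unit clause, then simplifies.
Assignments in order: x3 = T, x2 = T, x1 = F, x4 = F.
No further unit clauses remain.
Total variables assigned = 4.

4


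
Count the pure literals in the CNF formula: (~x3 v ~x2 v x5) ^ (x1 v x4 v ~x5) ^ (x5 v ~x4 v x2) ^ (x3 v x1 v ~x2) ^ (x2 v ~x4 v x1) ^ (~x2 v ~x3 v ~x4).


A pure literal appears in only one polarity across all clauses.
Pure literals: x1 (positive only).
Count = 1.

1


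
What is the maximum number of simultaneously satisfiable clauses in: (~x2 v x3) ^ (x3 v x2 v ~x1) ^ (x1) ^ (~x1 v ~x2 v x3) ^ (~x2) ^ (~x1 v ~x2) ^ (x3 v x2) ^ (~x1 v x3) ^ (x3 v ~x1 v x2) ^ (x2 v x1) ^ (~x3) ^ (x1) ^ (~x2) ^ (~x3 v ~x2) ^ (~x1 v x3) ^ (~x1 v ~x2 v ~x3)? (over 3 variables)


Enumerate all 8 truth assignments.
For each, count how many of the 16 clauses are satisfied.
The formula is not fully satisfiable, so the maximum is below 16.
Maximum simultaneously satisfiable clauses = 15.

15


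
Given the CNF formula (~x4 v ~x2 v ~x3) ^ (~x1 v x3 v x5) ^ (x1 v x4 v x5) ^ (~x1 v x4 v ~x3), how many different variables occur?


Identify each distinct variable in the formula.
Variables found: x1, x2, x3, x4, x5.
Total distinct variables = 5.

5


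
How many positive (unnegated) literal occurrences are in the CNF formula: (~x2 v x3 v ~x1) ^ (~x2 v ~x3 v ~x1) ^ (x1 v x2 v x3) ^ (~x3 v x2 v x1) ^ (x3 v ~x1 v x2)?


Scan each clause for unnegated literals.
Clause 1: 1 positive; Clause 2: 0 positive; Clause 3: 3 positive; Clause 4: 2 positive; Clause 5: 2 positive.
Total positive literal occurrences = 8.

8


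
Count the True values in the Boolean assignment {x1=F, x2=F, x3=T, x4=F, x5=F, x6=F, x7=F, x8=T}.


The weight is the number of variables assigned True.
True variables: x3, x8.
Weight = 2.

2


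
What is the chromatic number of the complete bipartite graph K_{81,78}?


K_{81,78} is bipartite by definition: the two parts are independent sets, with every edge crossing between them.
Color all vertices in one part with color 1 and all vertices in the other part with color 2.
Since the graph has at least one edge, one color does not suffice.
Chromatic number = 2.

2


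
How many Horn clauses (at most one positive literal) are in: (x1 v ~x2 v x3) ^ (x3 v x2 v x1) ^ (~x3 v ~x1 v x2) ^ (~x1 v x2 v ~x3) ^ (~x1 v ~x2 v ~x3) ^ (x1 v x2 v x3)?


A Horn clause has at most one positive literal.
Clause 1: 2 positive lit(s) -> not Horn
Clause 2: 3 positive lit(s) -> not Horn
Clause 3: 1 positive lit(s) -> Horn
Clause 4: 1 positive lit(s) -> Horn
Clause 5: 0 positive lit(s) -> Horn
Clause 6: 3 positive lit(s) -> not Horn
Total Horn clauses = 3.

3


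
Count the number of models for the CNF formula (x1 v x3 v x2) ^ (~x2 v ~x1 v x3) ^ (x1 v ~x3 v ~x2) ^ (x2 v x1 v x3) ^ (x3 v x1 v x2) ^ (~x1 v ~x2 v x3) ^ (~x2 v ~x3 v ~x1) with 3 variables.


Enumerate all 8 truth assignments over 3 variables.
Test each against every clause.
Satisfying assignments found: 4.

4


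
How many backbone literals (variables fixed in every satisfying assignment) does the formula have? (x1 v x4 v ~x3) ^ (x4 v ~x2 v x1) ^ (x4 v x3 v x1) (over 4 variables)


Find all satisfying assignments: 12 model(s).
Check which variables have the same value in every model.
No variable is fixed across all models.
Backbone size = 0.

0


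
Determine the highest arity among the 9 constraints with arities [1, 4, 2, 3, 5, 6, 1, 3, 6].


The arities are: 1, 4, 2, 3, 5, 6, 1, 3, 6.
Scan for the maximum value.
Maximum arity = 6.

6


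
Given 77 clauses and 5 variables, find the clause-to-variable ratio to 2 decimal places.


Clause-to-variable ratio = clauses / variables.
77 / 5 = 15.4.

15.4


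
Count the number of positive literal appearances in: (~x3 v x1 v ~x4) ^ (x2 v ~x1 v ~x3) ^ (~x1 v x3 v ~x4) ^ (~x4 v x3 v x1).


Scan each clause for unnegated literals.
Clause 1: 1 positive; Clause 2: 1 positive; Clause 3: 1 positive; Clause 4: 2 positive.
Total positive literal occurrences = 5.

5


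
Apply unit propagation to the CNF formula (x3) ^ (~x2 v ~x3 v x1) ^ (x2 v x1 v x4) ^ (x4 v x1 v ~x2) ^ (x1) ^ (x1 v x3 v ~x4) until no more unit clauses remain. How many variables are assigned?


Unit propagation repeatedly assigns the literal in any unit clause, then simplifies.
Assignments in order: x3 = T, x1 = T.
No further unit clauses remain.
Total variables assigned = 2.

2


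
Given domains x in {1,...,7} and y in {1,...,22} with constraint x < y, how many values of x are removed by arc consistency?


For the constraint x < y, x needs a supporting value in y's domain.
x can be at most 21 (one less than y's maximum).
Valid x values from domain: 7 out of 7.
Pruned = 7 - 7 = 0.

0


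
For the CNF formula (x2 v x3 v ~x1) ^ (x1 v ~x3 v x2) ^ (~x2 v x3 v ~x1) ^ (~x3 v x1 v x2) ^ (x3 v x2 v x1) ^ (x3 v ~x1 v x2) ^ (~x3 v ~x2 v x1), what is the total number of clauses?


Each group enclosed in parentheses joined by ^ is one clause.
Counting the conjuncts: 7 clauses.

7


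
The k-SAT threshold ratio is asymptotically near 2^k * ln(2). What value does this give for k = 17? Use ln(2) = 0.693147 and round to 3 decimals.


Using the asymptotic formula: threshold ~ 2^k * ln(2).
2^17 = 131072.
131072 * 0.693147 = 90852.164.

90852.164


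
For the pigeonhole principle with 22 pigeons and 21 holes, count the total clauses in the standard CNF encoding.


The PHP encoding has two parts:
1) At-least-one-hole clauses: 22 (one per pigeon, each with 21 literals).
2) At-most-one-pigeon-per-hole clauses: 21 holes * C(22,2) = 21 * 231 = 4851.
Total clauses = 22 + 4851 = 4873.

4873


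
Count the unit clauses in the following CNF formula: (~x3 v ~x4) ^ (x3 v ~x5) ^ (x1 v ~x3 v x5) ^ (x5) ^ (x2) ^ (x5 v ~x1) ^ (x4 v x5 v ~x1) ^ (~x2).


A unit clause contains exactly one literal.
Unit clauses found: (x5), (x2), (~x2).
Count = 3.

3


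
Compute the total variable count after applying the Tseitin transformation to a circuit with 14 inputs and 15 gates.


The Tseitin transformation introduces one auxiliary variable per gate.
Total variables = inputs + gates = 14 + 15 = 29.

29


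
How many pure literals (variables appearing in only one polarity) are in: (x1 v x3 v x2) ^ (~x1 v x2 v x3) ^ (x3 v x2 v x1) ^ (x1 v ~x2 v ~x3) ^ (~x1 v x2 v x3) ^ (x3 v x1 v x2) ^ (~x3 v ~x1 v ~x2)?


A pure literal appears in only one polarity across all clauses.
No pure literals found.
Count = 0.

0


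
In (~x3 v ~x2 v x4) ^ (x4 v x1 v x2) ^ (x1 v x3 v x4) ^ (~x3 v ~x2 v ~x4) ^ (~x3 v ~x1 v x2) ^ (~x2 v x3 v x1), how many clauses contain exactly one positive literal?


A definite clause has exactly one positive literal.
Clause 1: 1 positive -> definite
Clause 2: 3 positive -> not definite
Clause 3: 3 positive -> not definite
Clause 4: 0 positive -> not definite
Clause 5: 1 positive -> definite
Clause 6: 2 positive -> not definite
Definite clause count = 2.

2


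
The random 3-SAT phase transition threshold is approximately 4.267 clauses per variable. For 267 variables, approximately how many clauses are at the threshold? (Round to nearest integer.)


The 3-SAT phase transition occurs at approximately 4.267 clauses per variable.
m = 4.267 * 267 = 1139.289.
Rounded to nearest integer: 1139.

1139


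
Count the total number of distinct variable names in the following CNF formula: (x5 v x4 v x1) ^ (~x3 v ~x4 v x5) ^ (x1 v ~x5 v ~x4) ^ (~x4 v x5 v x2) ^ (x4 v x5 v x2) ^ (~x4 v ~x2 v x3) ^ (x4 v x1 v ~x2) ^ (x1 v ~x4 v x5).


Identify each distinct variable in the formula.
Variables found: x1, x2, x3, x4, x5.
Total distinct variables = 5.

5


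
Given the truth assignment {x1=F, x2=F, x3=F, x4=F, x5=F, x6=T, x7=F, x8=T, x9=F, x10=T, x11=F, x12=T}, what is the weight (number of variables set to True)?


The weight is the number of variables assigned True.
True variables: x6, x8, x10, x12.
Weight = 4.

4


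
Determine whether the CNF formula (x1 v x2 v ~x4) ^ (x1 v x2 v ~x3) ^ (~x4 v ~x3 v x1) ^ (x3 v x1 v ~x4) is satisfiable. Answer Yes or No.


Check all 16 possible truth assignments.
Number of satisfying assignments found: 11.
The formula is satisfiable.

Yes


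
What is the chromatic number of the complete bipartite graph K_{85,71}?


K_{85,71} is bipartite by definition: the two parts are independent sets, with every edge crossing between them.
Color all vertices in one part with color 1 and all vertices in the other part with color 2.
Since the graph has at least one edge, one color does not suffice.
Chromatic number = 2.

2


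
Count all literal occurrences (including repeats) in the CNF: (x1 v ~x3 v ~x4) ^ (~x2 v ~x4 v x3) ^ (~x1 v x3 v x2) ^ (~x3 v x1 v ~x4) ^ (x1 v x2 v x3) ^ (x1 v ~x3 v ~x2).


Clause lengths: 3, 3, 3, 3, 3, 3.
Sum = 3 + 3 + 3 + 3 + 3 + 3 = 18.

18


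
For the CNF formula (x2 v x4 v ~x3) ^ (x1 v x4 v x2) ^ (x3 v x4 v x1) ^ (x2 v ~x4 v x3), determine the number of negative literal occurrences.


Scan each clause for negated literals.
Clause 1: 1 negative; Clause 2: 0 negative; Clause 3: 0 negative; Clause 4: 1 negative.
Total negative literal occurrences = 2.

2


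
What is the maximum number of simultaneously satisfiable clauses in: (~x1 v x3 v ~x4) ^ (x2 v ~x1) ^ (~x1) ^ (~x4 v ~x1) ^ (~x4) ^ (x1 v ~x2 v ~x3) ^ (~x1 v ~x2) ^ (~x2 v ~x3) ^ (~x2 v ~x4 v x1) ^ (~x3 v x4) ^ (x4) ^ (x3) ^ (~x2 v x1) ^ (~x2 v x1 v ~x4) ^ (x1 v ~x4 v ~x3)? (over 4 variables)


Enumerate all 16 truth assignments.
For each, count how many of the 15 clauses are satisfied.
The formula is not fully satisfiable, so the maximum is below 15.
Maximum simultaneously satisfiable clauses = 13.

13


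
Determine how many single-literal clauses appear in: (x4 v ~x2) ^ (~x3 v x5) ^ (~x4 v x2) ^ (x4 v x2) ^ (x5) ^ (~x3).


A unit clause contains exactly one literal.
Unit clauses found: (x5), (~x3).
Count = 2.

2


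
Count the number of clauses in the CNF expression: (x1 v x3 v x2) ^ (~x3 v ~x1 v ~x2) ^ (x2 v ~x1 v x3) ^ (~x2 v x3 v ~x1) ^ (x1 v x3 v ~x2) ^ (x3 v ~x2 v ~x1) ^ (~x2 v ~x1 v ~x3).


Each group enclosed in parentheses joined by ^ is one clause.
Counting the conjuncts: 7 clauses.

7


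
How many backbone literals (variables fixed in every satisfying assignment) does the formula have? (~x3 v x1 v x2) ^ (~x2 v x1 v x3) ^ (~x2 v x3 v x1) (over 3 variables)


Find all satisfying assignments: 6 model(s).
Check which variables have the same value in every model.
No variable is fixed across all models.
Backbone size = 0.

0


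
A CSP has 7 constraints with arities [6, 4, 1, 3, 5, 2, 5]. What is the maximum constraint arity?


The arities are: 6, 4, 1, 3, 5, 2, 5.
Scan for the maximum value.
Maximum arity = 6.

6


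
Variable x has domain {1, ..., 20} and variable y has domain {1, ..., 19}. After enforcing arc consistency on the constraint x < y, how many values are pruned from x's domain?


For the constraint x < y, x needs a supporting value in y's domain.
x can be at most 18 (one less than y's maximum).
Valid x values from domain: 18 out of 20.
Pruned = 20 - 18 = 2.

2


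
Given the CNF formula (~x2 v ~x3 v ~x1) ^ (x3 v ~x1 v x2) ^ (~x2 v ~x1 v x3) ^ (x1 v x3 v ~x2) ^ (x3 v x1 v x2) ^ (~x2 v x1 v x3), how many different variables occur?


Identify each distinct variable in the formula.
Variables found: x1, x2, x3.
Total distinct variables = 3.

3


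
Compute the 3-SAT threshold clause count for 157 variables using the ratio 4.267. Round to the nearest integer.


The 3-SAT phase transition occurs at approximately 4.267 clauses per variable.
m = 4.267 * 157 = 669.919.
Rounded to nearest integer: 670.

670


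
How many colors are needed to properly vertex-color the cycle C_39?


An odd cycle cannot be 2-colored: alternating two colors around the cycle returns to the start with a conflict.
Since 39 is odd, three colors are required (and three suffice).
Chromatic number = 3.

3


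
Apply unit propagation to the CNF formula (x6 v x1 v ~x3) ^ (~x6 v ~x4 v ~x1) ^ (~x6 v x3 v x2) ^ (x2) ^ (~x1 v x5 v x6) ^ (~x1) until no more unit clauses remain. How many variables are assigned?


Unit propagation repeatedly assigns the literal in any unit clause, then simplifies.
Assignments in order: x2 = T, x1 = F.
No further unit clauses remain.
Total variables assigned = 2.

2


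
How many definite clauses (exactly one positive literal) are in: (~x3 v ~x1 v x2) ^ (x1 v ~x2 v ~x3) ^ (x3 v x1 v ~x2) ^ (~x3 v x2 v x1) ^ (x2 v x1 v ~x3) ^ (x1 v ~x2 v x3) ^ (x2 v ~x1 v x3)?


A definite clause has exactly one positive literal.
Clause 1: 1 positive -> definite
Clause 2: 1 positive -> definite
Clause 3: 2 positive -> not definite
Clause 4: 2 positive -> not definite
Clause 5: 2 positive -> not definite
Clause 6: 2 positive -> not definite
Clause 7: 2 positive -> not definite
Definite clause count = 2.

2


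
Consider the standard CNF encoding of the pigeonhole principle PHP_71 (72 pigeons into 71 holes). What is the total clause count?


The PHP encoding has two parts:
1) At-least-one-hole clauses: 72 (one per pigeon, each with 71 literals).
2) At-most-one-pigeon-per-hole clauses: 71 holes * C(72,2) = 71 * 2556 = 181476.
Total clauses = 72 + 181476 = 181548.

181548


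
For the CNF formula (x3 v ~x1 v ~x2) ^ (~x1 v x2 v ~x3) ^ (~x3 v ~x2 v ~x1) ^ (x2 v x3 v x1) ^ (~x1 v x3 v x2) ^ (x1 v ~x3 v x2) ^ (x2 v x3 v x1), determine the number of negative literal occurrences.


Scan each clause for negated literals.
Clause 1: 2 negative; Clause 2: 2 negative; Clause 3: 3 negative; Clause 4: 0 negative; Clause 5: 1 negative; Clause 6: 1 negative; Clause 7: 0 negative.
Total negative literal occurrences = 9.

9


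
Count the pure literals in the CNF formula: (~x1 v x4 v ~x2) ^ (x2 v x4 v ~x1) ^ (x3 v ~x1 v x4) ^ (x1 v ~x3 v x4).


A pure literal appears in only one polarity across all clauses.
Pure literals: x4 (positive only).
Count = 1.

1


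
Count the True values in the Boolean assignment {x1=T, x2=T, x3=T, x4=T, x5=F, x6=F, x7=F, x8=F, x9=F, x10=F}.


The weight is the number of variables assigned True.
True variables: x1, x2, x3, x4.
Weight = 4.

4


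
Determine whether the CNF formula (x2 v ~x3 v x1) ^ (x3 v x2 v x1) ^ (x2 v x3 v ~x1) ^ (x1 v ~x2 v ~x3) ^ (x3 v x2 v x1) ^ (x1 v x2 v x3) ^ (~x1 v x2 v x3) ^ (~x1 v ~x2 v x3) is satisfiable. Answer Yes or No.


Check all 8 possible truth assignments.
Number of satisfying assignments found: 3.
The formula is satisfiable.

Yes


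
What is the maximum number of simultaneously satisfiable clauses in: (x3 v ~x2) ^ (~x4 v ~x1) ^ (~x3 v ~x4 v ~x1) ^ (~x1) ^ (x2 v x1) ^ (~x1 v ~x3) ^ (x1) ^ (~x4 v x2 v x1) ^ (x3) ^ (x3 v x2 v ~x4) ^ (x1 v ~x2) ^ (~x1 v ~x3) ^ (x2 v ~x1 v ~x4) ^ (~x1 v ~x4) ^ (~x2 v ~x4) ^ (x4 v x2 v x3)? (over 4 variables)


Enumerate all 16 truth assignments.
For each, count how many of the 16 clauses are satisfied.
The formula is not fully satisfiable, so the maximum is below 16.
Maximum simultaneously satisfiable clauses = 14.

14


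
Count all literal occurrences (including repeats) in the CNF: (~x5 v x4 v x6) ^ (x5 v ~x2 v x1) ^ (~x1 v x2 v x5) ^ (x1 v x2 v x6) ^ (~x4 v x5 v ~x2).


Clause lengths: 3, 3, 3, 3, 3.
Sum = 3 + 3 + 3 + 3 + 3 = 15.

15


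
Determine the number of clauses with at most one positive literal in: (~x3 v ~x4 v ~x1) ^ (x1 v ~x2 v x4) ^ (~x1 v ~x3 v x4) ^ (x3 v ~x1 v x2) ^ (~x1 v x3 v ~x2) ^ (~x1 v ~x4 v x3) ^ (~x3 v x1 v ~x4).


A Horn clause has at most one positive literal.
Clause 1: 0 positive lit(s) -> Horn
Clause 2: 2 positive lit(s) -> not Horn
Clause 3: 1 positive lit(s) -> Horn
Clause 4: 2 positive lit(s) -> not Horn
Clause 5: 1 positive lit(s) -> Horn
Clause 6: 1 positive lit(s) -> Horn
Clause 7: 1 positive lit(s) -> Horn
Total Horn clauses = 5.

5


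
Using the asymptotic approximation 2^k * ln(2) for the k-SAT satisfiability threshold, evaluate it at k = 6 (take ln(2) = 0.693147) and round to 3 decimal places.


Using the asymptotic formula: threshold ~ 2^k * ln(2).
2^6 = 64.
64 * 0.693147 = 44.361.

44.361


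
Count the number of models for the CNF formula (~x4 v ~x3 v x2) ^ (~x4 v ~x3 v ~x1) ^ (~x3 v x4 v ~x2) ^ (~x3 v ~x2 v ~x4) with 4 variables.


Enumerate all 16 truth assignments over 4 variables.
Test each against every clause.
Satisfying assignments found: 10.

10


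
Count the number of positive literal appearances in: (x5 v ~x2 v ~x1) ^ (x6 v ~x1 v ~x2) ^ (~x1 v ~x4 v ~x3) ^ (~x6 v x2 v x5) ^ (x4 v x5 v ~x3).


Scan each clause for unnegated literals.
Clause 1: 1 positive; Clause 2: 1 positive; Clause 3: 0 positive; Clause 4: 2 positive; Clause 5: 2 positive.
Total positive literal occurrences = 6.

6


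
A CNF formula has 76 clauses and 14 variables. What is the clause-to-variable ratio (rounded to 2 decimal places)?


Clause-to-variable ratio = clauses / variables.
76 / 14 = 5.43.

5.43


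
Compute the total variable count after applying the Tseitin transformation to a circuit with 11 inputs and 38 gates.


The Tseitin transformation introduces one auxiliary variable per gate.
Total variables = inputs + gates = 11 + 38 = 49.

49


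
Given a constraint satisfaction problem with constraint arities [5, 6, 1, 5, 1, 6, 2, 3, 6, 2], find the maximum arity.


The arities are: 5, 6, 1, 5, 1, 6, 2, 3, 6, 2.
Scan for the maximum value.
Maximum arity = 6.

6


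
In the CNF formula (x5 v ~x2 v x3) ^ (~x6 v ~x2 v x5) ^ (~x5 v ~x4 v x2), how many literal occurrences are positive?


Scan each clause for unnegated literals.
Clause 1: 2 positive; Clause 2: 1 positive; Clause 3: 1 positive.
Total positive literal occurrences = 4.

4


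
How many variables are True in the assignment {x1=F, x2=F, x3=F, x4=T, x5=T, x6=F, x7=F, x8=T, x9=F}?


The weight is the number of variables assigned True.
True variables: x4, x5, x8.
Weight = 3.

3


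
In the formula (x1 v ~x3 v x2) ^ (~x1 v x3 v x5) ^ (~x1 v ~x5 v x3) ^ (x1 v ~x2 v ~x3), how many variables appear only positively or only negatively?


A pure literal appears in only one polarity across all clauses.
No pure literals found.
Count = 0.

0


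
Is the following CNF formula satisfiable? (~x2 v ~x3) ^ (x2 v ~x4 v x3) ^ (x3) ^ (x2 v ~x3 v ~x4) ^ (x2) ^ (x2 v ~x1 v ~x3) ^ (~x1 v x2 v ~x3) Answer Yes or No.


Check all 16 possible truth assignments.
Number of satisfying assignments found: 0.
The formula is unsatisfiable.

No


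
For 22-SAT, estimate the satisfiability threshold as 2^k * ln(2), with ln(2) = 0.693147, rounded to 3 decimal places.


Using the asymptotic formula: threshold ~ 2^k * ln(2).
2^22 = 4194304.
4194304 * 0.693147 = 2907269.235.

2907269.235
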